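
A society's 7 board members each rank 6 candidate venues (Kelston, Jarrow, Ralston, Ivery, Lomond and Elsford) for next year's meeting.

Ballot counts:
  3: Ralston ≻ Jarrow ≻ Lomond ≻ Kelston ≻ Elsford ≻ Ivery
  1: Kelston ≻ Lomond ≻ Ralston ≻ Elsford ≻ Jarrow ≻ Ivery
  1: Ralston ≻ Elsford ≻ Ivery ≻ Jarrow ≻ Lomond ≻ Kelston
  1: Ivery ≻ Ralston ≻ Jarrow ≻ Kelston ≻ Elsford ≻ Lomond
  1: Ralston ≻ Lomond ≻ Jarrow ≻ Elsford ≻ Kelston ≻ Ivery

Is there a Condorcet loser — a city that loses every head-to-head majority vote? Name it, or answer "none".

Ivery

Pairwise majorities:
Kelston vs Jarrow: Jarrow, 6–1.
Kelston–Ralston: Ralston 6–1.
Kelston–Ivery: Kelston 5–2.
Kelston vs Lomond: Lomond wins 5–2.
Kelston vs Elsford: Kelston preferred on 3+1+1 = 5 ballots; Kelston wins 5–2.
Jarrow vs Ralston: Ralston, 7–0.
Jarrow–Ivery: Jarrow 5–2.
Jarrow–Lomond: Jarrow 5–2.
Jarrow vs Elsford: 5 to 2, Jarrow.
Ralston vs Ivery: 3+1+1+1 = 6 for Ralston, 1 for Ivery — Ralston by 6–1.
Ralston vs Lomond: Ralston preferred on 3+1+1+1 = 6 ballots; Ralston wins 6–1.
Ralston–Elsford: Ralston 7–0.
Ivery vs Lomond: Lomond wins 5–2.
Ivery vs Elsford: Ivery is ranked higher on 1 ballot, Elsford on 6. Elsford wins 6–1.
Lomond vs Elsford: Lomond, 5–2.
Ivery is beaten in every head-to-head and is the Condorcet loser.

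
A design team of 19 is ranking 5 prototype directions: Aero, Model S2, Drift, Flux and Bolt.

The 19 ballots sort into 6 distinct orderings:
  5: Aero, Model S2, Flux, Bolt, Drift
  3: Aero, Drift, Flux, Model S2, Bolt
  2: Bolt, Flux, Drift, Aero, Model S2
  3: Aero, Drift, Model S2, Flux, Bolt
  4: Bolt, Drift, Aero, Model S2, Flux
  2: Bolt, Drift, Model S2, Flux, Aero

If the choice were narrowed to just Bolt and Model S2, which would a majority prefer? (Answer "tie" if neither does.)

Model S2

Ballots ranking Bolt above Model S2: 2 + 4 + 2 = 8.
Ballots ranking Model S2 above Bolt: 19 − 8 = 11.
Model S2 wins the head-to-head 11–8.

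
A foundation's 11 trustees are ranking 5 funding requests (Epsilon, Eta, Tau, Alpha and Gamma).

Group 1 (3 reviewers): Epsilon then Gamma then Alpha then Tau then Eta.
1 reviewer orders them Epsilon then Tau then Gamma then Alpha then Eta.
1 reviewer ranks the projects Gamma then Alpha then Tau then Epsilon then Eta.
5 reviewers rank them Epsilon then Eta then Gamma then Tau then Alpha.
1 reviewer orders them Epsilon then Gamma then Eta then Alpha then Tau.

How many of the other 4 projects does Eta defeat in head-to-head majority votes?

2

Eta against each rival (11 reviewers):
Eta vs Epsilon: Eta is ranked higher on 0 ballots, Epsilon on 11. Epsilon wins 11–0.
Eta vs Tau: Eta, 6–5.
Eta vs Alpha: Eta is ranked higher on 5+1 = 6 ballots, Alpha on 5. Eta wins 6–5.
Eta vs Gamma: Eta is ranked higher on 5 ballots, Gamma on 6. Gamma wins 6–5.
Eta beats Tau, Alpha; loses to Epsilon, Gamma — 2 pairwise wins.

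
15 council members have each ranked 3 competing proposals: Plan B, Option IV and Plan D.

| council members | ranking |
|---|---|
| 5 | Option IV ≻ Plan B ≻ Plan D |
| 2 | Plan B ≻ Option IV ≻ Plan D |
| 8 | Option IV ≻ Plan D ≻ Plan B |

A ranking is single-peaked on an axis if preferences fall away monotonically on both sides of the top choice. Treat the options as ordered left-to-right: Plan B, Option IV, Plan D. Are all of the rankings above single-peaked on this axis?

Axis positions: Plan B=1, Option IV=2, Plan D=3.
Group 1 (peak Option IV at position 2): ranking walks positions 2-1-3, expanding outward from the peak — single-peaked.
Group 2 (peak Plan B at position 1): ranking walks positions 1-2-3, expanding outward from the peak — single-peaked.
Group 3 (peak Option IV at position 2): ranking walks positions 2-3-1, expanding outward from the peak — single-peaked.
Every ranking is single-peaked on this axis.

yes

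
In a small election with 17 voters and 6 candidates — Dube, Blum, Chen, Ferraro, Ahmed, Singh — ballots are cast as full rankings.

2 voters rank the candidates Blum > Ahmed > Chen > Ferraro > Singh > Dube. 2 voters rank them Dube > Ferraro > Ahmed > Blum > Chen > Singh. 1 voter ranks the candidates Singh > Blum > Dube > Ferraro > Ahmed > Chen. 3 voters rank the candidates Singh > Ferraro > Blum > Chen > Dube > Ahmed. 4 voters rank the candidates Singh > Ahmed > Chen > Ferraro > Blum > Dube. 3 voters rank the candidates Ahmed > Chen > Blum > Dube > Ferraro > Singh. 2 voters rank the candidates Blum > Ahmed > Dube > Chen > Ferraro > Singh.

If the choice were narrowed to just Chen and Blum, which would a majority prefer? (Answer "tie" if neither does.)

Blum

Ballots ranking Chen above Blum: 4 + 3 = 7.
Ballots ranking Blum above Chen: 17 − 7 = 10.
Blum wins the head-to-head 10–7.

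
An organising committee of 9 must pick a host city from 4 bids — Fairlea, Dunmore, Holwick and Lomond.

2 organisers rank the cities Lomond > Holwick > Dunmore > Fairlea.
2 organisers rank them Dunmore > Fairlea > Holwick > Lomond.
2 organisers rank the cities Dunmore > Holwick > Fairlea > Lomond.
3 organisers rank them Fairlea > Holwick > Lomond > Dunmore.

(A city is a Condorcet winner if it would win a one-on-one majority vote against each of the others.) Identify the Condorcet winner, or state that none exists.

Check each pair by majority over 9 ballots:
Fairlea vs Dunmore: 3 for Fairlea, 6 for Dunmore — Dunmore by 6–3.
Fairlea vs Holwick: Fairlea is ranked higher on 2+3 = 5 ballots, Holwick on 4. Fairlea wins 5–4.
Fairlea vs Lomond: Fairlea preferred on 2+2+3 = 7 ballots; Fairlea wins 7–2.
Dunmore vs Holwick: Dunmore is ranked higher on 2+2 = 4 ballots, Holwick on 5. Holwick wins 5–4.
Dunmore vs Lomond: Dunmore is ranked higher on 2+2 = 4 ballots, Lomond on 5. Lomond wins 5–4.
Holwick vs Lomond: Holwick preferred on 2+2+3 = 7 ballots; Holwick wins 7–2.
No city is unbeaten: Fairlea loses to Dunmore; Dunmore loses to Holwick; Holwick loses to Fairlea; Lomond loses to Fairlea. In particular Fairlea > Holwick > Dunmore > Fairlea is a majority cycle — no Condorcet winner exists.

none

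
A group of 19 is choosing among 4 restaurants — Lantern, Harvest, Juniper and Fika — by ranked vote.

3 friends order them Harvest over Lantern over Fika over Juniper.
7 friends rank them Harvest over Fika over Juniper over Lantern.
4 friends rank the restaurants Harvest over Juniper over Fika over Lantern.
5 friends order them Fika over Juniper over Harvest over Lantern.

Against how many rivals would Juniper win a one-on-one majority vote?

Juniper against each rival (19 friends):
Juniper vs Lantern: Juniper wins 16–3.
Juniper vs Harvest: 5 for Juniper, 14 for Harvest — Harvest by 14–5.
Juniper vs Fika: 4 to 15, Fika.
Juniper beats Lantern; loses to Harvest, Fika — 1 pairwise win.

1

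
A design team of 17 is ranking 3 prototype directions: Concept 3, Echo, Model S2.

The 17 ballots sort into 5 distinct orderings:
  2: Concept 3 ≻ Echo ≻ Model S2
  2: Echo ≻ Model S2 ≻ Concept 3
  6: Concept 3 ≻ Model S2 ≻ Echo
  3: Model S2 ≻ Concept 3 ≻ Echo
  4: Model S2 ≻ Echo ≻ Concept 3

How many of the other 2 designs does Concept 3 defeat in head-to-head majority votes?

Concept 3 against each rival (17 engineers):
Concept 3 vs Echo: Concept 3 is ranked higher on 2+6+3 = 11 ballots, Echo on 6. Concept 3 wins 11–6.
Concept 3 vs Model S2: 2+6 = 8 for Concept 3, 9 for Model S2 — Model S2 by 9–8.
Concept 3 beats Echo; loses to Model S2 — 1 pairwise win.

1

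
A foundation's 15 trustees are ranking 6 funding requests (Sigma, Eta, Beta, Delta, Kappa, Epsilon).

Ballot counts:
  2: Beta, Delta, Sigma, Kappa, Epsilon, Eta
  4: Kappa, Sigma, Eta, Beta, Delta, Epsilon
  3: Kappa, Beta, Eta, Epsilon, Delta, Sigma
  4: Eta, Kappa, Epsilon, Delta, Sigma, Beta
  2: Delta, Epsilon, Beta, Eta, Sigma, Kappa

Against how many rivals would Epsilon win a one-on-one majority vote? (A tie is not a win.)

Epsilon against each rival (15 reviewers):
Epsilon vs Sigma: Epsilon is ranked higher on 3+4+2 = 9 ballots, Sigma on 6. Epsilon wins 9–6.
Epsilon vs Eta: 2+2 = 4 for Epsilon, 11 for Eta — Eta by 11–4.
Epsilon vs Beta: 6 to 9, Beta.
Epsilon vs Delta: 3+4 = 7 for Epsilon, 8 for Delta — Delta by 8–7.
Epsilon vs Kappa: 2 for Epsilon, 13 for Kappa — Kappa by 13–2.
Epsilon beats Sigma; loses to Eta, Beta, Delta, Kappa — 1 pairwise win.

1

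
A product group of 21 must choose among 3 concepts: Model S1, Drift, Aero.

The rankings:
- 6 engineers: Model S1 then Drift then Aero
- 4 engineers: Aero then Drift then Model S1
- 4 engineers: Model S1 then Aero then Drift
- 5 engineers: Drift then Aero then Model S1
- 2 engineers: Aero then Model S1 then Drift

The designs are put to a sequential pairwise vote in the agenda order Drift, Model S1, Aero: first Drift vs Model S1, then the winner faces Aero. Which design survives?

Round 1: Drift vs Model S1 — 9–12, Model S1 advances.
Round 2: Model S1 vs Aero — 10–11, Aero advances.
Aero survives the agenda.

Aero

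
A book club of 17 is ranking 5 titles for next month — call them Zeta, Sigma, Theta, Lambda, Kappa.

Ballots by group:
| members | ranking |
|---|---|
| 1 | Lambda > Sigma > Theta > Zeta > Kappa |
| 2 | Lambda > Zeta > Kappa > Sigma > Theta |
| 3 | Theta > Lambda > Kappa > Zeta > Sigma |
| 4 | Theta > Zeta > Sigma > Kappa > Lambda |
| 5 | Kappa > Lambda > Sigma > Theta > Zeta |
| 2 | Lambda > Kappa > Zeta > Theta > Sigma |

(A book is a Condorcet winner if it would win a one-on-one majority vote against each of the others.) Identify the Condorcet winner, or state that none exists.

Pairwise majorities:
Zeta–Sigma: Zeta 11–6.
Zeta vs Theta: Theta, 13–4.
Zeta vs Lambda: Lambda wins 13–4.
Zeta vs Kappa: 7 to 10, Kappa.
Sigma vs Theta: 1+2+5 = 8 for Sigma, 9 for Theta — Theta by 9–8.
Sigma vs Lambda: Sigma preferred on 4 ballots; Lambda wins 13–4.
Sigma vs Kappa: Kappa, 12–5.
Theta vs Lambda: 3+4 = 7 for Theta, 10 for Lambda — Lambda by 10–7.
Theta vs Kappa: Theta preferred on 1+3+4 = 8 ballots; Kappa wins 9–8.
Lambda vs Kappa: Kappa, 9–8.
Kappa defeats every rival head-to-head and is the Condorcet winner.

Kappa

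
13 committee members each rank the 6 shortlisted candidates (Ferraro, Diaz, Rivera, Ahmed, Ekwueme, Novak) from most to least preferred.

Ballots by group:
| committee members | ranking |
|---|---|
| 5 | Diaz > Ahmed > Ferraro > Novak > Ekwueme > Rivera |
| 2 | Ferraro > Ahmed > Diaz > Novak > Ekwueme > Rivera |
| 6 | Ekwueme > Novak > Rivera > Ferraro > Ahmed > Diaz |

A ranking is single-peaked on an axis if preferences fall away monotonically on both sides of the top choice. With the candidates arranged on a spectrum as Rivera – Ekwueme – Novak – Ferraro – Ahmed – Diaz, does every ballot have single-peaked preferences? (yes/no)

yes

Axis positions: Rivera=1, Ekwueme=2, Novak=3, Ferraro=4, Ahmed=5, Diaz=6.
Group 1 (peak Diaz at position 6): ranking walks positions 6-5-4-3-2-1, expanding outward from the peak — single-peaked.
Group 2 (peak Ferraro at position 4): ranking walks positions 4-5-6-3-2-1, expanding outward from the peak — single-peaked.
Group 3 (peak Ekwueme at position 2): ranking walks positions 2-3-1-4-5-6, expanding outward from the peak — single-peaked.
Every ranking is single-peaked on this axis.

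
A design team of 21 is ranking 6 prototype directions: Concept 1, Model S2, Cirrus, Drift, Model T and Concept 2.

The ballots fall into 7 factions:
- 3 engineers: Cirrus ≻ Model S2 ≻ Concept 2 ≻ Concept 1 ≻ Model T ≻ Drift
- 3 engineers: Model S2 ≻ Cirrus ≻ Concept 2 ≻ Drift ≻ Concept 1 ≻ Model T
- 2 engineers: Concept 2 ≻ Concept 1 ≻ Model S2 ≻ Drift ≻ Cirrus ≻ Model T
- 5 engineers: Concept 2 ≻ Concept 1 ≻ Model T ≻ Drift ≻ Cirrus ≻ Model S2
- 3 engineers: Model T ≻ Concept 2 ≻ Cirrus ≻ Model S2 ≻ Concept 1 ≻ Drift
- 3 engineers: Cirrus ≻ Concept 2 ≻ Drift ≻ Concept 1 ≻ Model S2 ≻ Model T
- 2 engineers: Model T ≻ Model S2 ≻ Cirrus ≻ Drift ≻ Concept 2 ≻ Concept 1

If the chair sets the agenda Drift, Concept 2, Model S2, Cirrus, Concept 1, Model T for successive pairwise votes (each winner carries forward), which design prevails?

Round 1: Drift vs Concept 2 — 2–19, Concept 2 advances.
Round 2: Concept 2 vs Model S2 — 13–8, Concept 2 advances.
Round 3: Concept 2 vs Cirrus — 10–11, Cirrus advances.
Round 4: Cirrus vs Concept 1 — 14–7, Cirrus advances.
Round 5: Cirrus vs Model T — 11–10, Cirrus advances.
The agenda winner is Cirrus.

Cirrus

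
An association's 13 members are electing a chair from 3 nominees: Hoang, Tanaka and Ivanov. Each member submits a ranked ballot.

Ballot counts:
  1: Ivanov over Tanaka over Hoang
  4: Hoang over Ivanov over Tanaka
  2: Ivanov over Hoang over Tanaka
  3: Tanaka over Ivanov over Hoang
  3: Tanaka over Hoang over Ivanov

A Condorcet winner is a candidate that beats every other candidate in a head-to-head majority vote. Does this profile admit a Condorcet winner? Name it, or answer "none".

Head-to-head results (13 voters):
Hoang–Tanaka: Tanaka 7–6.
Hoang vs Ivanov: Hoang preferred on 4+3 = 7 ballots; Hoang wins 7–6.
Tanaka vs Ivanov: Ivanov wins 7–6.
Each candidate drops at least one matchup (Hoang loses to Tanaka; Tanaka loses to Ivanov; Ivanov loses to Hoang); the cycle Hoang → Ivanov → Tanaka → Hoang rules out a Condorcet winner.

none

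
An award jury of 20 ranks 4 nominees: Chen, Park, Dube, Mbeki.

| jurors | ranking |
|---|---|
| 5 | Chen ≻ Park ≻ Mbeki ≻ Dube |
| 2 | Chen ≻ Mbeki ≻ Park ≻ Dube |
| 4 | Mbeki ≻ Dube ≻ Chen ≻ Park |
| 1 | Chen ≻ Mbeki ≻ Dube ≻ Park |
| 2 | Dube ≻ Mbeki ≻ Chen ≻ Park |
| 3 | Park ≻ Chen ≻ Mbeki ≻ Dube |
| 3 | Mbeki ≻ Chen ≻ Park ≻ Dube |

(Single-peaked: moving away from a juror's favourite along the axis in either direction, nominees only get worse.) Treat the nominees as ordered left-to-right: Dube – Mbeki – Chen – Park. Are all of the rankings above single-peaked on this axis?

Axis positions: Dube=1, Mbeki=2, Chen=3, Park=4.
Cluster 1 (peak Chen at position 3): ranking walks positions 3-4-2-1, expanding outward from the peak — single-peaked.
Cluster 2 (peak Chen at position 3): ranking walks positions 3-2-4-1, expanding outward from the peak — single-peaked.
Cluster 3 (peak Mbeki at position 2): ranking walks positions 2-1-3-4, expanding outward from the peak — single-peaked.
Cluster 4 (peak Chen at position 3): ranking walks positions 3-2-1-4, expanding outward from the peak — single-peaked.
Cluster 5 (peak Dube at position 1): ranking walks positions 1-2-3-4, expanding outward from the peak — single-peaked.
Cluster 6 (peak Park at position 4): ranking walks positions 4-3-2-1, expanding outward from the peak — single-peaked.
Cluster 7 (peak Mbeki at position 2): ranking walks positions 2-3-4-1, expanding outward from the peak — single-peaked.
Every ranking is single-peaked on this axis.

yes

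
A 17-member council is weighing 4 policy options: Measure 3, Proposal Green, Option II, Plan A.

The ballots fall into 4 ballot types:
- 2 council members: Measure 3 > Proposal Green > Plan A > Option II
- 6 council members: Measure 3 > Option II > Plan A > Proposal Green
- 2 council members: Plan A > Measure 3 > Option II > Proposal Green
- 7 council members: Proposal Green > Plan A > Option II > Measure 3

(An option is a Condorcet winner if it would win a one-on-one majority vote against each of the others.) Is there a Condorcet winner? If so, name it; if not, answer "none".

Pairwise majorities:
Measure 3–Proposal Green: Measure 3 10–7.
Measure 3 vs Option II: Measure 3 wins 10–7.
Measure 3 vs Plan A: Plan A wins 9–8.
Proposal Green vs Option II: Proposal Green wins 9–8.
Proposal Green vs Plan A: Proposal Green, 9–8.
Option II vs Plan A: Plan A, 11–6.
Each option drops at least one matchup (Measure 3 loses to Plan A; Proposal Green loses to Measure 3; Option II loses to Measure 3; Plan A loses to Proposal Green); the cycle Measure 3 > Proposal Green > Plan A > Measure 3 rules out a Condorcet winner.

none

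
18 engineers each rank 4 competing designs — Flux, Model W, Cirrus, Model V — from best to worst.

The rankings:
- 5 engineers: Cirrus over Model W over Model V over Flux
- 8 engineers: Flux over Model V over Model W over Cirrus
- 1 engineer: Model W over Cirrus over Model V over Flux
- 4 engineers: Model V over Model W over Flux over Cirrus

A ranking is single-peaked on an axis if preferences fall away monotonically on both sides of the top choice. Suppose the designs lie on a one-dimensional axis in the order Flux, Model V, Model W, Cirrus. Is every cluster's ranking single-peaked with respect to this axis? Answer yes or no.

yes

Axis positions: Flux=1, Model V=2, Model W=3, Cirrus=4.
Cluster 1 (peak Cirrus at position 4): ranking walks positions 4-3-2-1, expanding outward from the peak — single-peaked.
Cluster 2 (peak Flux at position 1): ranking walks positions 1-2-3-4, expanding outward from the peak — single-peaked.
Cluster 3 (peak Model W at position 3): ranking walks positions 3-4-2-1, expanding outward from the peak — single-peaked.
Cluster 4 (peak Model V at position 2): ranking walks positions 2-3-1-4, expanding outward from the peak — single-peaked.
Every ranking is single-peaked on this axis.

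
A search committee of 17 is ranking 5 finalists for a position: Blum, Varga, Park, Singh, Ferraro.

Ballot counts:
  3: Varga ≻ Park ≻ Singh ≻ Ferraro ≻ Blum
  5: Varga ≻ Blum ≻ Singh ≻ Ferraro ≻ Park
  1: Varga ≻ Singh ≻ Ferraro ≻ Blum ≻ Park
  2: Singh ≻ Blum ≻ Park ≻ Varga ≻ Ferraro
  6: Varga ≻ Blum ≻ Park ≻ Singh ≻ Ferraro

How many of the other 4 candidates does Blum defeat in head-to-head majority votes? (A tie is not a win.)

Blum against each rival (17 committee members):
Blum vs Varga: 2 to 15, Varga.
Blum vs Park: Blum preferred on 5+1+2+6 = 14 ballots; Blum wins 14–3.
Blum vs Singh: Blum preferred on 5+6 = 11 ballots; Blum wins 11–6.
Blum vs Ferraro: 13 to 4, Blum.
Blum beats Park, Singh, Ferraro; loses to Varga — 3 pairwise wins.

3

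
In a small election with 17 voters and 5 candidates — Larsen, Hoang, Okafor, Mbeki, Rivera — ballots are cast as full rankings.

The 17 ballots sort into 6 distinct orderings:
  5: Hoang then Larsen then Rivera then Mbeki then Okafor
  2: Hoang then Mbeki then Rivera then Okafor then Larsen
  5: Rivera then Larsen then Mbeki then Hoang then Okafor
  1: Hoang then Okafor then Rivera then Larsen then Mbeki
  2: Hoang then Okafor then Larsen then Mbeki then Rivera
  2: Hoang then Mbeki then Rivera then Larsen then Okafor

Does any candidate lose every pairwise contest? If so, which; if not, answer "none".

Head-to-head results (17 voters):
Larsen vs Hoang: Hoang, 12–5.
Larsen vs Okafor: Larsen is ranked higher on 5+5+2 = 12 ballots, Okafor on 5. Larsen wins 12–5.
Larsen–Mbeki: Larsen 13–4.
Larsen vs Rivera: Larsen is ranked higher on 5+2 = 7 ballots, Rivera on 10. Rivera wins 10–7.
Hoang vs Okafor: 17 to 0, Hoang.
Hoang vs Mbeki: Hoang wins 12–5.
Hoang vs Rivera: 12 to 5, Hoang.
Okafor–Mbeki: Mbeki 14–3.
Okafor vs Rivera: Okafor preferred on 1+2 = 3 ballots; Rivera wins 14–3.
Mbeki vs Rivera: Rivera wins 11–6.
Okafor loses to every other candidate — it is the Condorcet loser.

Okafor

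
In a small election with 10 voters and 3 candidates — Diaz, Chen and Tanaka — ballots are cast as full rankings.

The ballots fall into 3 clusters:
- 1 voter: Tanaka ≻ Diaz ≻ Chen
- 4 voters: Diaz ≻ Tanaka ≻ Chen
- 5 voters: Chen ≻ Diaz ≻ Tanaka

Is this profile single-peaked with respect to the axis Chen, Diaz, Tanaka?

Axis positions: Chen=1, Diaz=2, Tanaka=3.
Cluster 1 (peak Tanaka at position 3): ranking walks positions 3-2-1, expanding outward from the peak — single-peaked.
Cluster 2 (peak Diaz at position 2): ranking walks positions 2-3-1, expanding outward from the peak — single-peaked.
Cluster 3 (peak Chen at position 1): ranking walks positions 1-2-3, expanding outward from the peak — single-peaked.
Every ranking is single-peaked on this axis.

yes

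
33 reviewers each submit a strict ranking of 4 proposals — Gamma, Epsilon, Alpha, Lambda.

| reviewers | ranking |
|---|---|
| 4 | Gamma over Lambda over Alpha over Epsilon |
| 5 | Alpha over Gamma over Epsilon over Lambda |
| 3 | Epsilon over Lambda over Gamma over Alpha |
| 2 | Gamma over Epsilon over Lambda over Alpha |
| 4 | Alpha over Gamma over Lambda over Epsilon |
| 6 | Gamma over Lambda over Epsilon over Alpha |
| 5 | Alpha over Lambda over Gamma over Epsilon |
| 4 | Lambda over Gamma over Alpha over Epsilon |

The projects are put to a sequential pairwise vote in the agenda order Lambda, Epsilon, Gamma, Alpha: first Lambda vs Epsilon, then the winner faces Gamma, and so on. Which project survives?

Round 1: Lambda vs Epsilon — 23–10, Lambda advances.
Round 2: Lambda vs Gamma — 12–21, Gamma advances.
Round 3: Gamma vs Alpha — 19–14, Gamma advances.
The agenda winner is Gamma.

Gamma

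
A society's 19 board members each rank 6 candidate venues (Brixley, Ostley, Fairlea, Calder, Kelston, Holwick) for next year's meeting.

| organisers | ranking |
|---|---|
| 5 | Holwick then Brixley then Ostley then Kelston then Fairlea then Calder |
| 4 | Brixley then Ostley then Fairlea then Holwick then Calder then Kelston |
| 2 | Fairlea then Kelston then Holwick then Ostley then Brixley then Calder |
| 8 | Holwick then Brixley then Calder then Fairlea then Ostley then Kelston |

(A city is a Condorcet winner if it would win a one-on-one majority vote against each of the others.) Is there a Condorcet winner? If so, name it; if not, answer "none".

Holwick

Check each pair by majority over 19 ballots:
Brixley vs Ostley: Brixley wins 17–2.
Brixley–Fairlea: Brixley 17–2.
Brixley vs Calder: Brixley, 19–0.
Brixley vs Kelston: Brixley, 17–2.
Brixley–Holwick: Holwick 15–4.
Ostley–Fairlea: Fairlea 10–9.
Ostley–Calder: Ostley 11–8.
Ostley–Kelston: Ostley 17–2.
Ostley–Holwick: Holwick 15–4.
Fairlea vs Calder: Fairlea wins 11–8.
Fairlea–Kelston: Fairlea 14–5.
Fairlea vs Holwick: Holwick, 13–6.
Calder–Kelston: Calder 12–7.
Calder vs Holwick: Holwick, 19–0.
Kelston vs Holwick: Holwick, 17–2.
Holwick wins every pairwise contest, so Holwick is the Condorcet winner.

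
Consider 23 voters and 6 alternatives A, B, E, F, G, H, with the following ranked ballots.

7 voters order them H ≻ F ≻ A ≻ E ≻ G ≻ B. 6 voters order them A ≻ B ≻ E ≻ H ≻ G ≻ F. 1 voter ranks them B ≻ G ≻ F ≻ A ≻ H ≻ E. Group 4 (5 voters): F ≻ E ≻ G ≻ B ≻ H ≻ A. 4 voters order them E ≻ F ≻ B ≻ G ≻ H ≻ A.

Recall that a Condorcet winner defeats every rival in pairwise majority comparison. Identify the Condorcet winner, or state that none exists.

none

Check each pair by majority over 23 ballots:
A vs B: A, 13–10.
A vs E: A, 14–9.
A vs F: F, 17–6.
A vs G: A wins 13–10.
A–H: H 16–7.
B–E: E 16–7.
B–F: F 16–7.
B vs G: G wins 12–11.
B–H: B 16–7.
E vs F: F, 13–10.
E vs G: E wins 22–1.
E vs H: E, 15–8.
F vs G: F wins 16–7.
F vs H: H wins 13–10.
G vs H: H wins 13–10.
No alternative is unbeaten: A loses to F; B loses to A; E loses to A; F loses to H; G loses to A; H loses to B. In particular A beats B beats H beats A is a majority cycle — no Condorcet winner exists.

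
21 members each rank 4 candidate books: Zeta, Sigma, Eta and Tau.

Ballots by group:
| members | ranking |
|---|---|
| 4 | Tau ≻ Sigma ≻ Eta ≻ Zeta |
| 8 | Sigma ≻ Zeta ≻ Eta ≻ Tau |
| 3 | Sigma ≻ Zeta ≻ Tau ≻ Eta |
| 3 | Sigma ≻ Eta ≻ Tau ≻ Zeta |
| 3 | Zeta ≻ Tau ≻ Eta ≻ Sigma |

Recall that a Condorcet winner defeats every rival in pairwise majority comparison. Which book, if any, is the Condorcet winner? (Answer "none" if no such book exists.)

Check each pair by majority over 21 ballots:
Zeta vs Sigma: Zeta preferred on 3 ballots; Sigma wins 18–3.
Zeta vs Eta: Zeta, 14–7.
Zeta vs Tau: Zeta wins 14–7.
Sigma vs Eta: Sigma is ranked higher on 4+8+3+3 = 18 ballots, Eta on 3. Sigma wins 18–3.
Sigma vs Tau: Sigma wins 14–7.
Eta vs Tau: Eta preferred on 8+3 = 11 ballots; Eta wins 11–10.
Only Sigma has no losses; Sigma is the Condorcet winner.

Sigma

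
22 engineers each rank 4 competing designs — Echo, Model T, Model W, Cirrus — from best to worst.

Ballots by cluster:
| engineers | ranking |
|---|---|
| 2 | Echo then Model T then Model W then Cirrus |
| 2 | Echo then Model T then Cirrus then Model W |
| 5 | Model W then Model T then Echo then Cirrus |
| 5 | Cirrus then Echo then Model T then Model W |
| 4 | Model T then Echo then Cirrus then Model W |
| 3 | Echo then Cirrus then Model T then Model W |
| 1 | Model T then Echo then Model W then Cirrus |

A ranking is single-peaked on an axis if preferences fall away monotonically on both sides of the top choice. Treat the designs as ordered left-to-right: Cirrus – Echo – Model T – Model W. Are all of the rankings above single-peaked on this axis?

Axis positions: Cirrus=1, Echo=2, Model T=3, Model W=4.
Cluster 1 (peak Echo at position 2): ranking walks positions 2-3-4-1, expanding outward from the peak — single-peaked.
Cluster 2 (peak Echo at position 2): ranking walks positions 2-3-1-4, expanding outward from the peak — single-peaked.
Cluster 3 (peak Model W at position 4): ranking walks positions 4-3-2-1, expanding outward from the peak — single-peaked.
Cluster 4 (peak Cirrus at position 1): ranking walks positions 1-2-3-4, expanding outward from the peak — single-peaked.
Cluster 5 (peak Model T at position 3): ranking walks positions 3-2-1-4, expanding outward from the peak — single-peaked.
Cluster 6 (peak Echo at position 2): ranking walks positions 2-1-3-4, expanding outward from the peak — single-peaked.
Cluster 7 (peak Model T at position 3): ranking walks positions 3-2-4-1, expanding outward from the peak — single-peaked.
Every ranking is single-peaked on this axis.

yes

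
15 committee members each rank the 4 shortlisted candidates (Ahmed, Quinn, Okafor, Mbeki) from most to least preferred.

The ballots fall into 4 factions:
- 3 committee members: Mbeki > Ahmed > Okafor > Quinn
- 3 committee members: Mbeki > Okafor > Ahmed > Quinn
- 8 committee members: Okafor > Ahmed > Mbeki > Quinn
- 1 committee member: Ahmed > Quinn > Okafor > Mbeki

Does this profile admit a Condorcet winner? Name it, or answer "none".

Check each pair by majority over 15 ballots:
Ahmed vs Quinn: Ahmed wins 15–0.
Ahmed vs Okafor: Okafor, 11–4.
Ahmed–Mbeki: Ahmed 9–6.
Quinn vs Okafor: Okafor, 14–1.
Quinn vs Mbeki: Mbeki wins 14–1.
Okafor–Mbeki: Okafor 9–6.
Only Okafor has no losses; Okafor is the Condorcet winner.

Okafor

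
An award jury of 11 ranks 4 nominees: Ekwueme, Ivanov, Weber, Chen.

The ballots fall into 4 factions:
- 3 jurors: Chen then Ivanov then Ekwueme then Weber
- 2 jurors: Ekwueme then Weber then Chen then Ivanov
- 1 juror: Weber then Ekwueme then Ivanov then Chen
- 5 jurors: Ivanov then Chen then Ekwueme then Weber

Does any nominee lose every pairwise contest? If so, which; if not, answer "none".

Pairwise majorities:
Ekwueme vs Ivanov: 2+1 = 3 for Ekwueme, 8 for Ivanov — Ivanov by 8–3.
Ekwueme vs Weber: Ekwueme wins 10–1.
Ekwueme vs Chen: Ekwueme is ranked higher on 2+1 = 3 ballots, Chen on 8. Chen wins 8–3.
Ivanov vs Weber: Ivanov is ranked higher on 3+5 = 8 ballots, Weber on 3. Ivanov wins 8–3.
Ivanov vs Chen: 1+5 = 6 for Ivanov, 5 for Chen — Ivanov by 6–5.
Weber vs Chen: 3 to 8, Chen.
Weber loses to every other nominee — it is the Condorcet loser.

Weber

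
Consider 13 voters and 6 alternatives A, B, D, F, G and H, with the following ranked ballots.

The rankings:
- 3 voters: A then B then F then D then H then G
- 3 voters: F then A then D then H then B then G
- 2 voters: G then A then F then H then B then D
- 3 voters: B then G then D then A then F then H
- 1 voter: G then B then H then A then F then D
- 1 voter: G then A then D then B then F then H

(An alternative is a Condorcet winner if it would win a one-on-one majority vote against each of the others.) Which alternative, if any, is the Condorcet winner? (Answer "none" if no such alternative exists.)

Check each pair by majority over 13 ballots:
A vs B: A wins 9–4.
A vs D: A wins 10–3.
A vs F: A, 10–3.
A vs G: G, 7–6.
A vs H: A wins 12–1.
B vs D: B wins 9–4.
B vs F: B wins 8–5.
B–G: B 9–4.
B vs H: B wins 8–5.
D–F: F 9–4.
D vs G: G wins 7–6.
D vs H: D wins 10–3.
F vs G: G wins 7–6.
F vs H: F wins 12–1.
G vs H: G, 7–6.
Every alternative loses at least once (A loses to G; B loses to A; D loses to A; F loses to A; G loses to B; H loses to A). The majority relation contains the cycle A beats B beats G beats A, so there is no Condorcet winner.

none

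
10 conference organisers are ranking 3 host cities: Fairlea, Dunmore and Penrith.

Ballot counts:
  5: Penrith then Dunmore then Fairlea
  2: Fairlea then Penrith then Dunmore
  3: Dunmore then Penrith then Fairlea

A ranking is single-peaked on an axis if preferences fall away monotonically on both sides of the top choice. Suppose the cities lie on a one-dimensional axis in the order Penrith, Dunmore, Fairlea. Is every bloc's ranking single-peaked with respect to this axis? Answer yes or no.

Axis positions: Penrith=1, Dunmore=2, Fairlea=3.
Bloc 1 (peak Penrith at position 1): ranking walks positions 1-2-3, expanding outward from the peak — single-peaked.
Bloc 2: ranking walks positions 3-1-2; Penrith is ranked above Dunmore even though Dunmore lies between Penrith and the peak Fairlea on the axis — preferences dip and rise again. Not single-peaked.
Bloc 3 (peak Dunmore at position 2): ranking walks positions 2-1-3, expanding outward from the peak — single-peaked.
Bloc 2 violates single-peakedness, so the profile is not single-peaked on this axis.

no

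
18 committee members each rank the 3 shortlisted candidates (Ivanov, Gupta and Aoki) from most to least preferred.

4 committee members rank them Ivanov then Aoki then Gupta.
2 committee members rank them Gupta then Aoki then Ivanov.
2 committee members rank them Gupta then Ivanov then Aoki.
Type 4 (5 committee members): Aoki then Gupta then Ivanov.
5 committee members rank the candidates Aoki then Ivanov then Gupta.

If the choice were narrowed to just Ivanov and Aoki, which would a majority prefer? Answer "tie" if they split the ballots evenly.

Aoki

Ballots ranking Ivanov above Aoki: 4 + 2 = 6.
Ballots ranking Aoki above Ivanov: 18 − 6 = 12.
Aoki wins the head-to-head 12–6.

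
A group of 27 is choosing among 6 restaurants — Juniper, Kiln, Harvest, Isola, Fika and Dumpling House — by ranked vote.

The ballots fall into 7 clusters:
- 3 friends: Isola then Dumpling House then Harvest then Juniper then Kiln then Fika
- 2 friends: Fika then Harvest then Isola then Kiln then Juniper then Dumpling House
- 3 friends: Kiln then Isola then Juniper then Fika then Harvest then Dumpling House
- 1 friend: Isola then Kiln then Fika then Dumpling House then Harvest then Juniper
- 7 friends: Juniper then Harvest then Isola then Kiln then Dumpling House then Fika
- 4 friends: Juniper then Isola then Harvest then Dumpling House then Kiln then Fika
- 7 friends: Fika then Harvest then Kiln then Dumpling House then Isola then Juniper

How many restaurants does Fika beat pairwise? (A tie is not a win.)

Fika against each rival (27 friends):
Fika vs Juniper: 2+1+7 = 10 for Fika, 17 for Juniper — Juniper by 17–10.
Fika–Kiln: Kiln 18–9.
Fika vs Harvest: Fika is ranked higher on 2+3+1+7 = 13 ballots, Harvest on 14. Harvest wins 14–13.
Fika vs Isola: Isola, 18–9.
Fika vs Dumpling House: Fika preferred on 2+3+1+7 = 13 ballots; Dumpling House wins 14–13.
Fika beats no one; loses to Juniper, Kiln, Harvest, Isola, Dumpling House — 0 pairwise wins.

0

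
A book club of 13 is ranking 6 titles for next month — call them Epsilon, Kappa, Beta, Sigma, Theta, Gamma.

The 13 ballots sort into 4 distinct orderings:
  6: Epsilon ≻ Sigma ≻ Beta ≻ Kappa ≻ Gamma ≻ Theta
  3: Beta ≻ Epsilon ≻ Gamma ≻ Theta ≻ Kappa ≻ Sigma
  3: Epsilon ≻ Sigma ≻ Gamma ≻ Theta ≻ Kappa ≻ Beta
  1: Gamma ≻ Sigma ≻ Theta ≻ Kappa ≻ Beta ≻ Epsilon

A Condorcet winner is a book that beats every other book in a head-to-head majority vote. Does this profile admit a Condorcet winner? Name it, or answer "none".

Pairwise majorities:
Epsilon vs Kappa: Epsilon wins 12–1.
Epsilon vs Beta: Epsilon, 9–4.
Epsilon–Sigma: Epsilon 12–1.
Epsilon vs Theta: Epsilon, 12–1.
Epsilon vs Gamma: Epsilon wins 12–1.
Kappa vs Beta: Beta wins 9–4.
Kappa–Sigma: Sigma 10–3.
Kappa vs Theta: Theta, 7–6.
Kappa vs Gamma: Gamma, 7–6.
Beta vs Sigma: Sigma wins 10–3.
Beta vs Theta: Beta, 9–4.
Beta vs Gamma: Beta wins 9–4.
Sigma vs Theta: Sigma wins 10–3.
Sigma vs Gamma: Sigma, 9–4.
Theta vs Gamma: Gamma, 13–0.
Epsilon wins every pairwise contest, so Epsilon is the Condorcet winner.

Epsilon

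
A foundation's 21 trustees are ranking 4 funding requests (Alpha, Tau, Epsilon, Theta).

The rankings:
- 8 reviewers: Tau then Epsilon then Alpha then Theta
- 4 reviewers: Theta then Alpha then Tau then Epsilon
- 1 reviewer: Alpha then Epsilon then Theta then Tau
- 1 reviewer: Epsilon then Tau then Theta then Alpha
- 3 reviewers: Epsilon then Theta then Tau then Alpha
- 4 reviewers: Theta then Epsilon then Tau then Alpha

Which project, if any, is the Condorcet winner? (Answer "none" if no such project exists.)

Check each pair by majority over 21 ballots:
Alpha vs Tau: Tau, 16–5.
Alpha–Epsilon: Epsilon 16–5.
Alpha vs Theta: Theta wins 12–9.
Tau–Epsilon: Tau 12–9.
Tau vs Theta: Theta wins 12–9.
Epsilon vs Theta: Epsilon, 13–8.
No project is unbeaten: Alpha loses to Tau; Tau loses to Theta; Epsilon loses to Tau; Theta loses to Epsilon. In particular Tau → Epsilon → Theta → Tau is a majority cycle — no Condorcet winner exists.

none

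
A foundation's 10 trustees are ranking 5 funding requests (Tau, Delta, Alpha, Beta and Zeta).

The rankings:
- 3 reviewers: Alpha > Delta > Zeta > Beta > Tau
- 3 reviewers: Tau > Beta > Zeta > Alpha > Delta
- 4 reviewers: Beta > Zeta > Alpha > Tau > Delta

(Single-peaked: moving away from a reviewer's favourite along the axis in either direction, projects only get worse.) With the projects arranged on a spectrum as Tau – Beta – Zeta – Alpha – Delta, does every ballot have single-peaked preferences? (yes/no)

yes

Axis positions: Tau=1, Beta=2, Zeta=3, Alpha=4, Delta=5.
Ballot type 1 (peak Alpha at position 4): ranking walks positions 4-5-3-2-1, expanding outward from the peak — single-peaked.
Ballot type 2 (peak Tau at position 1): ranking walks positions 1-2-3-4-5, expanding outward from the peak — single-peaked.
Ballot type 3 (peak Beta at position 2): ranking walks positions 2-3-4-1-5, expanding outward from the peak — single-peaked.
Every ranking is single-peaked on this axis.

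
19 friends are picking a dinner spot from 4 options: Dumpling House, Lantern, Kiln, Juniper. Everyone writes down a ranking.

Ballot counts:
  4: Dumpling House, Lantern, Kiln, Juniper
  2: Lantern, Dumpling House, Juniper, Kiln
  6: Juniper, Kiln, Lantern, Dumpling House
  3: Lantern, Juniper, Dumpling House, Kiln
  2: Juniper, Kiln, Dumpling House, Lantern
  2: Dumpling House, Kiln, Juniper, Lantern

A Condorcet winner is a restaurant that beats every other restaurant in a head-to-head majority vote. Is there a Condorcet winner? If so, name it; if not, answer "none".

Juniper

Head-to-head results (19 friends):
Dumpling House vs Lantern: Lantern wins 11–8.
Dumpling House–Kiln: Dumpling House 11–8.
Dumpling House vs Juniper: Juniper, 11–8.
Lantern vs Kiln: Kiln wins 10–9.
Lantern vs Juniper: Juniper wins 10–9.
Kiln–Juniper: Juniper 13–6.
Juniper beats each of Dumpling House, Lantern, Kiln — Juniper is the Condorcet winner.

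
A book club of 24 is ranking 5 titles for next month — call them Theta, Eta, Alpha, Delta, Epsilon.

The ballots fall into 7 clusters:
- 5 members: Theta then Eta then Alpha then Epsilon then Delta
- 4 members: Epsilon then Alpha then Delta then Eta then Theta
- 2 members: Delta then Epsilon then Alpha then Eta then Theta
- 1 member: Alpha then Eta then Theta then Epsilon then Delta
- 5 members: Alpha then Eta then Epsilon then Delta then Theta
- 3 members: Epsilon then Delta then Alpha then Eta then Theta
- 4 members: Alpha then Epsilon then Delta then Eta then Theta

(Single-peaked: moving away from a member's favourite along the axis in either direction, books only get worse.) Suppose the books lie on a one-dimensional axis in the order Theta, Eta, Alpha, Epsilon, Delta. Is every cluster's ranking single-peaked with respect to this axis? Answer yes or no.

Axis positions: Theta=1, Eta=2, Alpha=3, Epsilon=4, Delta=5.
Cluster 1 (peak Theta at position 1): ranking walks positions 1-2-3-4-5, expanding outward from the peak — single-peaked.
Cluster 2 (peak Epsilon at position 4): ranking walks positions 4-3-5-2-1, expanding outward from the peak — single-peaked.
Cluster 3 (peak Delta at position 5): ranking walks positions 5-4-3-2-1, expanding outward from the peak — single-peaked.
Cluster 4 (peak Alpha at position 3): ranking walks positions 3-2-1-4-5, expanding outward from the peak — single-peaked.
Cluster 5 (peak Alpha at position 3): ranking walks positions 3-2-4-5-1, expanding outward from the peak — single-peaked.
Cluster 6 (peak Epsilon at position 4): ranking walks positions 4-5-3-2-1, expanding outward from the peak — single-peaked.
Cluster 7 (peak Alpha at position 3): ranking walks positions 3-4-5-2-1, expanding outward from the peak — single-peaked.
Every ranking is single-peaked on this axis.

yes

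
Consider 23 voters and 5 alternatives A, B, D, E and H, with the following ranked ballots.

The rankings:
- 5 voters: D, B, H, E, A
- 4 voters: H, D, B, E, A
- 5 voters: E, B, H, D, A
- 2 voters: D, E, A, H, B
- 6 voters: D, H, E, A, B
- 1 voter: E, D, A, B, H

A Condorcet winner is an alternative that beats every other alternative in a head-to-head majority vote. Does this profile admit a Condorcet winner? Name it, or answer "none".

Pairwise majorities:
A–B: B 14–9.
A vs D: D wins 23–0.
A vs E: E, 23–0.
A–H: H 20–3.
B vs D: D, 18–5.
B–E: E 14–9.
B–H: H 12–11.
D vs E: D, 17–6.
D vs H: D, 14–9.
E–H: H 15–8.
D defeats every rival head-to-head and is the Condorcet winner.

D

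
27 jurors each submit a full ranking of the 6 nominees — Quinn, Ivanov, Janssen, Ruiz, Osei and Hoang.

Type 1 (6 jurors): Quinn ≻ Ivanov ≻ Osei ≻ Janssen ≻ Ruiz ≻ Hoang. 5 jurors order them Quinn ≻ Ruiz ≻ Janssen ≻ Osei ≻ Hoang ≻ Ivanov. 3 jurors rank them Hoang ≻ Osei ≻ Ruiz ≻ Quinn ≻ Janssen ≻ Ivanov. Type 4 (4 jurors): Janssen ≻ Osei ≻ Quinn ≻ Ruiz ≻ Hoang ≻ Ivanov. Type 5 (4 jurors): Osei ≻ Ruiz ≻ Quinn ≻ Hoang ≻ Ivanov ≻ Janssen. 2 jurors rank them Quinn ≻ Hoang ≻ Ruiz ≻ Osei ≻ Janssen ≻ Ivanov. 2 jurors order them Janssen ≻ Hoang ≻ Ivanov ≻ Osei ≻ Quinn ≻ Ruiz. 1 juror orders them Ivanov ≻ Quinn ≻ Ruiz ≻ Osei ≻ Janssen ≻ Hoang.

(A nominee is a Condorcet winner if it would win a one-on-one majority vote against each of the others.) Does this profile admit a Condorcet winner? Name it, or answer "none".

Quinn

Head-to-head results (27 jurors):
Quinn vs Ivanov: Quinn preferred on 6+5+3+4+4+2 = 24 ballots; Quinn wins 24–3.
Quinn vs Janssen: Quinn preferred on 6+5+3+4+2+1 = 21 ballots; Quinn wins 21–6.
Quinn vs Ruiz: 20 to 7, Quinn.
Quinn vs Osei: 14 to 13, Quinn.
Quinn vs Hoang: Quinn is ranked higher on 6+5+4+4+2+1 = 22 ballots, Hoang on 5. Quinn wins 22–5.
Ivanov vs Janssen: Ivanov is ranked higher on 6+4+1 = 11 ballots, Janssen on 16. Janssen wins 16–11.
Ivanov vs Ruiz: 9 to 18, Ruiz.
Ivanov vs Osei: Ivanov preferred on 6+2+1 = 9 ballots; Osei wins 18–9.
Ivanov vs Hoang: Ivanov is ranked higher on 6+1 = 7 ballots, Hoang on 20. Hoang wins 20–7.
Janssen vs Ruiz: Janssen preferred on 6+4+2 = 12 ballots; Ruiz wins 15–12.
Janssen vs Osei: Janssen is ranked higher on 5+4+2 = 11 ballots, Osei on 16. Osei wins 16–11.
Janssen vs Hoang: 18 to 9, Janssen.
Ruiz vs Osei: 5+2+1 = 8 for Ruiz, 19 for Osei — Osei by 19–8.
Ruiz vs Hoang: 6+5+4+4+1 = 20 for Ruiz, 7 for Hoang — Ruiz by 20–7.
Osei vs Hoang: 6+5+4+4+1 = 20 for Osei, 7 for Hoang — Osei by 20–7.
Only Quinn has no losses; Quinn is the Condorcet winner.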